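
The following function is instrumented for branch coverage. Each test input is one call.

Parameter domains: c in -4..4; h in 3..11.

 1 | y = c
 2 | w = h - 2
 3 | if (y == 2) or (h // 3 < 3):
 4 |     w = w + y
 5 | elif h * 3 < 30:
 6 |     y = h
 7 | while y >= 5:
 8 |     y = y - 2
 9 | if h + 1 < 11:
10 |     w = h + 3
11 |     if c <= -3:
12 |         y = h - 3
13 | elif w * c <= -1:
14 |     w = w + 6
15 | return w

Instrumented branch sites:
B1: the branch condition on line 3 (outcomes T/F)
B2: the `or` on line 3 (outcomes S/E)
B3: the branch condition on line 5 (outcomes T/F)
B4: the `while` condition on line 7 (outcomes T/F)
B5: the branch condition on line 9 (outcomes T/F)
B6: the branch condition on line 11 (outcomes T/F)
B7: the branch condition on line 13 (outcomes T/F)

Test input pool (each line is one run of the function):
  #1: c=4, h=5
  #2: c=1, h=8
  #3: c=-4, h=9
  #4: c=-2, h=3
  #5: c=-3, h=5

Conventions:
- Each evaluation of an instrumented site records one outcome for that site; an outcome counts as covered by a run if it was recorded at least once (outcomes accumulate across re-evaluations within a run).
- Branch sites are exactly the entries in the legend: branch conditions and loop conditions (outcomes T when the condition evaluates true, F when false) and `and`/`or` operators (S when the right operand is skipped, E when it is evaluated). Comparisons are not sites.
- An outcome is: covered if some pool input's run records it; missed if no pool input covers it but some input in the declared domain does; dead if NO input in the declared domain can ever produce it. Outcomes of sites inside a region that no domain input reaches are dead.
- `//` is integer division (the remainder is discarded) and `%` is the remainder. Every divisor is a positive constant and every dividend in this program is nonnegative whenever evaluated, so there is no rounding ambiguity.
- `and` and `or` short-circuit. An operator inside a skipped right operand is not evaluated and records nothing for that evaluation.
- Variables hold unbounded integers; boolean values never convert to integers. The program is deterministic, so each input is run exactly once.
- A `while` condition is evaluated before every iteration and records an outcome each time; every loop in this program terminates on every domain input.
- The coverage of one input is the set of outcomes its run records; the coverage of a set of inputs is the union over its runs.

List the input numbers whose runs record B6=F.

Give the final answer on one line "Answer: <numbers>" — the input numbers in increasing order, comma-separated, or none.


input #1 (c=4, h=5): hits B6=F
input #2 (c=1, h=8): hits B6=F
input #3 (c=-4, h=9): never hits B6=F
input #4 (c=-2, h=3): hits B6=F
input #5 (c=-3, h=5): never hits B6=F
Answer: 1, 2, 4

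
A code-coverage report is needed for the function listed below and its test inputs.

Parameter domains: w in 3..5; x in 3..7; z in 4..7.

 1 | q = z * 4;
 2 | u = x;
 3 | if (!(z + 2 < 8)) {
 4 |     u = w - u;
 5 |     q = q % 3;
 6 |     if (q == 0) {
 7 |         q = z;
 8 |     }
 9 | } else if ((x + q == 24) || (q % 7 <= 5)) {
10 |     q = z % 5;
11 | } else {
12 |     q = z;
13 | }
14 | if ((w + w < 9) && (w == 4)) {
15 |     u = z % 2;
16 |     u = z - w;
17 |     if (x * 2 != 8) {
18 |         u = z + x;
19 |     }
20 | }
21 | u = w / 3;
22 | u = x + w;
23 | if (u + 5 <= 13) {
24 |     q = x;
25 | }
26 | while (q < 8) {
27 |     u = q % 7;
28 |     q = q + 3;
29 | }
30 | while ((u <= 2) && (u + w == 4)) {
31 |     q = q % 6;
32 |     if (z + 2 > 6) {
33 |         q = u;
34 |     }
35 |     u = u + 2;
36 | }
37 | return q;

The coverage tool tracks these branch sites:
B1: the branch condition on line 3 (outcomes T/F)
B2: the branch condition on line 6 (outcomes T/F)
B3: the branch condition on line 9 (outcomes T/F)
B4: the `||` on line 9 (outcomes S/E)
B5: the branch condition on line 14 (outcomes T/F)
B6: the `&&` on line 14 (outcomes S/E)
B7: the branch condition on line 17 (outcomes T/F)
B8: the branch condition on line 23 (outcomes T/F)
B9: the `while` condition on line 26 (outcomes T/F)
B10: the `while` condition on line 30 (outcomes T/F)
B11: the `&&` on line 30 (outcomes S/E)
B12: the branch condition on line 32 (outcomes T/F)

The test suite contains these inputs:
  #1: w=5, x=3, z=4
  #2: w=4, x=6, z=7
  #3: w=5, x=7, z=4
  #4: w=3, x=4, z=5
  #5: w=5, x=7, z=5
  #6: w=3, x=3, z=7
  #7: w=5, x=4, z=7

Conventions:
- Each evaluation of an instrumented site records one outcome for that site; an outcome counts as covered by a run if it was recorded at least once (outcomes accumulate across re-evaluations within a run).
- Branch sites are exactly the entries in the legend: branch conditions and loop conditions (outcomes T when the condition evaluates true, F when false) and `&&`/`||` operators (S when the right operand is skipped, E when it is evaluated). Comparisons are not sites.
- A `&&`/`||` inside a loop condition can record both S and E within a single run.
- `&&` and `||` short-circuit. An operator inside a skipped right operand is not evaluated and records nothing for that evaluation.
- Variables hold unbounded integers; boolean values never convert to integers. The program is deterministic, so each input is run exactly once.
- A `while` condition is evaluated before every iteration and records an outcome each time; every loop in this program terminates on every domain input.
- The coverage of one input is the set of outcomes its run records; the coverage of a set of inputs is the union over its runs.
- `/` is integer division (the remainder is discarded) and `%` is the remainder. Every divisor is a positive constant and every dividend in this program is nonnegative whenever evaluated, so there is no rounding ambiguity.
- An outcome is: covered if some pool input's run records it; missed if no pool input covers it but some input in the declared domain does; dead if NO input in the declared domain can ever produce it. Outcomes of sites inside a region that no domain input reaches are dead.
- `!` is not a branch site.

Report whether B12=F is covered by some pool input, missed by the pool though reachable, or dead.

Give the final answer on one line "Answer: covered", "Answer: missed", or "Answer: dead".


no pool input records B12=F
but domain input (w=4, x=4, z=4) does record it -> reachable, so missed
Answer: missed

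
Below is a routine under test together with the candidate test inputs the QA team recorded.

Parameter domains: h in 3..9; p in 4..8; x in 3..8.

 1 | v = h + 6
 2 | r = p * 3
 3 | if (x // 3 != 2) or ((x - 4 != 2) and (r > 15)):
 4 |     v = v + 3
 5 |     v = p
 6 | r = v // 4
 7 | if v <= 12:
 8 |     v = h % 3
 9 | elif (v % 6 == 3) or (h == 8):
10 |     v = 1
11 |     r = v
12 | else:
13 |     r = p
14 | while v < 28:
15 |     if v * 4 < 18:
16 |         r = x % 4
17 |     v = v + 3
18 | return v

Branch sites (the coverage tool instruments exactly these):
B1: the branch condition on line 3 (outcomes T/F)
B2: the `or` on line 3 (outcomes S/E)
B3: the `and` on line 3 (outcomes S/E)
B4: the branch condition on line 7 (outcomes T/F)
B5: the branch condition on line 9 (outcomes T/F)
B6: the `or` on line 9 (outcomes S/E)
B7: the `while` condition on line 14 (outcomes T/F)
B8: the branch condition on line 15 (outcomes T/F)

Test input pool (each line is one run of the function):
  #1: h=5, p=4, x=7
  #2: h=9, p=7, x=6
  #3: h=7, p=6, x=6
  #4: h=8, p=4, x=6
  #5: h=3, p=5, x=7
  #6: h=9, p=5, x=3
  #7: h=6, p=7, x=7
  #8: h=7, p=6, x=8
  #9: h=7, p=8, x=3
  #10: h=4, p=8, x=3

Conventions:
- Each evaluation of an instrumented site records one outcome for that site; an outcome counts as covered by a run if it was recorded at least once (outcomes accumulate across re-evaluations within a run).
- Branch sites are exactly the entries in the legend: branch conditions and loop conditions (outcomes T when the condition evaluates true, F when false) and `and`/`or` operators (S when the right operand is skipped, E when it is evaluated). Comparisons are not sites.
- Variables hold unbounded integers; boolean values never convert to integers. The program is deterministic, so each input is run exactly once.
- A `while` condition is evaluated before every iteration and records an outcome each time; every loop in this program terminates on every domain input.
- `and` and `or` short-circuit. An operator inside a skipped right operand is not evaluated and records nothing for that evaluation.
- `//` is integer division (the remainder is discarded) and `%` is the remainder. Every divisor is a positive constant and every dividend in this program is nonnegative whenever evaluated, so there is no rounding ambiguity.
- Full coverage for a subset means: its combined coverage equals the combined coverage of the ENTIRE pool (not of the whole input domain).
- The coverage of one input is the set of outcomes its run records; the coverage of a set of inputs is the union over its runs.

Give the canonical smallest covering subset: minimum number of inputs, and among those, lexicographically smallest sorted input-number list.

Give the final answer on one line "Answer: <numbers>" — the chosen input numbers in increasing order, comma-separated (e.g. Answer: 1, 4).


#1 (h=5, p=4, x=7) -> covered: B1=F, B2=E, B3=E, B4=T, B7=T, B7=F, B8=T, B8=F
#2 (h=9, p=7, x=6) -> covered: B1=F, B2=E, B3=S, B4=F, B5=T, B6=S, B7=T, B7=F, B8=T, B8=F
#3 (h=7, p=6, x=6) -> covered: B1=F, B2=E, B3=S, B4=F, B5=F, B6=E, B7=T, B7=F, B8=F
#4 (h=8, p=4, x=6) -> covered: B1=F, B2=E, B3=S, B4=F, B5=T, B6=E, B7=T, B7=F, B8=T, B8=F
#5 (h=3, p=5, x=7) -> covered: B1=F, B2=E, B3=E, B4=T, B7=T, B7=F, B8=T, B8=F
#6 (h=9, p=5, x=3) -> covered: B1=T, B2=S, B4=T, B7=T, B7=F, B8=T, B8=F
#7 (h=6, p=7, x=7) -> covered: B1=T, B2=E, B3=E, B4=T, B7=T, B7=F, B8=T, B8=F
#8 (h=7, p=6, x=8) -> covered: B1=T, B2=E, B3=E, B4=T, B7=T, B7=F, B8=T, B8=F
#9 (h=7, p=8, x=3) -> covered: B1=T, B2=S, B4=T, B7=T, B7=F, B8=T, B8=F
#10 (h=4, p=8, x=3) -> covered: B1=T, B2=S, B4=T, B7=T, B7=F, B8=T, B8=F
the full pool covers 16 outcomes: B1=T, B1=F, B2=S, B2=E, B3=S, B3=E, B4=T, B4=F, B5=T, B5=F, B6=S, B6=E, B7=T, B7=F, B8=T, B8=F
size 1 is not enough: best union over all size-1 subsets is 10/16
size 2 is not enough: best union over all size-2 subsets is 13/16
size 3 is not enough: best union over all size-3 subsets is 15/16
the canonical winner is {1, 2, 3, 6}: size 4, full 16-outcome coverage, earliest index list among size-4 covers
Answer: 1, 2, 3, 6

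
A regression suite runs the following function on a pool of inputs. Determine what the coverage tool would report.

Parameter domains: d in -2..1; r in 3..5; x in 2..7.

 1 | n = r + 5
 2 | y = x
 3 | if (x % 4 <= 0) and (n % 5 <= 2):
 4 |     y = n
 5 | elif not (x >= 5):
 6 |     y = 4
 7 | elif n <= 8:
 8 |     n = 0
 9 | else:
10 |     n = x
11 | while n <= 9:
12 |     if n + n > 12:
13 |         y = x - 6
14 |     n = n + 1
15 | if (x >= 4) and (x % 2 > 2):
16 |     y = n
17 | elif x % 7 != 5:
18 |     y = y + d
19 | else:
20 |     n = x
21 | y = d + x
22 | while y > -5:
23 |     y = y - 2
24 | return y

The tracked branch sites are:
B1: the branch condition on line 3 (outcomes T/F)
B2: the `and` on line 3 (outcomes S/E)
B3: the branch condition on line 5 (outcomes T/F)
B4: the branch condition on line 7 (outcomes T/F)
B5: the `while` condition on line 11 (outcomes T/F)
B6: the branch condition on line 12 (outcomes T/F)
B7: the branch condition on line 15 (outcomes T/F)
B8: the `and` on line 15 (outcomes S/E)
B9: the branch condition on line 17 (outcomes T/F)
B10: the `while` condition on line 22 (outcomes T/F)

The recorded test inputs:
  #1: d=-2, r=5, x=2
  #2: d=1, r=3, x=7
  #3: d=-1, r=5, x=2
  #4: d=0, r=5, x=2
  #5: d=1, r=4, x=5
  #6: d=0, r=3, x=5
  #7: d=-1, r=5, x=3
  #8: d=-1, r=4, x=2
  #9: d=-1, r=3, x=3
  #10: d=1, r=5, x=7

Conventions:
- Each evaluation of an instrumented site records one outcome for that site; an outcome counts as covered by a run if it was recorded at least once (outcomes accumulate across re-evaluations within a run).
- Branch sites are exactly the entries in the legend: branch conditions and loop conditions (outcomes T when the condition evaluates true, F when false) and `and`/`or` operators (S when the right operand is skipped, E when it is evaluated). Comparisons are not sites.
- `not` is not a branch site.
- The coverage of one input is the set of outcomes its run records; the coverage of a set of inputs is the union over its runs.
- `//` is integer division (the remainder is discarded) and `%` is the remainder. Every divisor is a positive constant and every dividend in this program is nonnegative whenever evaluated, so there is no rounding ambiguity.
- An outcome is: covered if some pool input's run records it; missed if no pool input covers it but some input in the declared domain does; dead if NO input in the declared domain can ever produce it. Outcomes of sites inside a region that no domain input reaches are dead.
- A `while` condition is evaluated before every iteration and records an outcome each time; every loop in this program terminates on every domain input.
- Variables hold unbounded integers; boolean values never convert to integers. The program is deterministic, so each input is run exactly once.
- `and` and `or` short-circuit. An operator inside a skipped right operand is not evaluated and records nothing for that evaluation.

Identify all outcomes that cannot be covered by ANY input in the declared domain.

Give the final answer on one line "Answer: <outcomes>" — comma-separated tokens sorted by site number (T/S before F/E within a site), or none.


exhaustive pass over the 72-input domain:
  B7=T: no domain input ever produces it -> dead
  reachable outcomes have witnesses, e.g. B1=T (e.g. d=-2, r=5, x=4), B1=F (e.g. d=-2, r=3, x=2), B2=S (e.g. d=-2, r=3, x=2), B2=E (e.g. d=-2, r=3, x=4)
Answer: B7=T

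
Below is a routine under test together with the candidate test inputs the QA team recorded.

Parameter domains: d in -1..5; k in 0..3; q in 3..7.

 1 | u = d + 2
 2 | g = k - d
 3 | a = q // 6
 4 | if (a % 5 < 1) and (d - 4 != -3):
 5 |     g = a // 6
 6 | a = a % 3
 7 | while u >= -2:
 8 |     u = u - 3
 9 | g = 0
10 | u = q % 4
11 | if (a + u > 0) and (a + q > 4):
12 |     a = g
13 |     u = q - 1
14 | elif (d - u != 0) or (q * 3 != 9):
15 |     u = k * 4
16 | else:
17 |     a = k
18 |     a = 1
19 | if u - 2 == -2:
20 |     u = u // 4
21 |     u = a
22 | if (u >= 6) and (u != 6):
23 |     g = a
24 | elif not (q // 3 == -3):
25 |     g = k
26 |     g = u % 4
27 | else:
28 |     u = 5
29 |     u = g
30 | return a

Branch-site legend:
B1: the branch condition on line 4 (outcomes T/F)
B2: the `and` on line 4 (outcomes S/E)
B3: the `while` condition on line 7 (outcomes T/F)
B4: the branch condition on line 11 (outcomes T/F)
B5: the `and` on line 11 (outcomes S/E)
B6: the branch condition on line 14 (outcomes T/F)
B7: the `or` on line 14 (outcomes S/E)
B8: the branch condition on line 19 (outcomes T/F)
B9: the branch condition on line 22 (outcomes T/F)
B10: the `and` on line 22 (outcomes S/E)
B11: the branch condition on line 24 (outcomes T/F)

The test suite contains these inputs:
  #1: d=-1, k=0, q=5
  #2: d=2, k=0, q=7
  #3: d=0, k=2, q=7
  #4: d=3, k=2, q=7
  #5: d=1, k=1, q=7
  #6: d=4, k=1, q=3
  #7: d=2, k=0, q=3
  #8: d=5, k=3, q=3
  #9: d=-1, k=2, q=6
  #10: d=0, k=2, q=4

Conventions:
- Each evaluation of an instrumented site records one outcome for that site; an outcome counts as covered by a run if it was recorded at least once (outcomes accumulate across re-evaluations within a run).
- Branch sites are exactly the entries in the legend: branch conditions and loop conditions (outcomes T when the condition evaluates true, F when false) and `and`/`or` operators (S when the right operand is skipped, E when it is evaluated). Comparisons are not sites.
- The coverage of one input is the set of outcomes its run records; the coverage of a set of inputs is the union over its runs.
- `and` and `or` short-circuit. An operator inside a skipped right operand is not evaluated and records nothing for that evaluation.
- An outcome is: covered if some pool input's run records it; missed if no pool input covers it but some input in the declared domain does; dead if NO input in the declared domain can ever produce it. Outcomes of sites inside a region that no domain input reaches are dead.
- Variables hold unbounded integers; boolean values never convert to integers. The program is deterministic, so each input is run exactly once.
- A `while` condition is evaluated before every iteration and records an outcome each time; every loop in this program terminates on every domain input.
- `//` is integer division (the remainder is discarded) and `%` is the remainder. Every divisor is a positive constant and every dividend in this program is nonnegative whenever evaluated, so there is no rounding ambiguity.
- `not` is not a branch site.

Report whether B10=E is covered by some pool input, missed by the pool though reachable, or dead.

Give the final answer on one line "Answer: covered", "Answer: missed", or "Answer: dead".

B10=E is recorded by pool input(s) 2, 3, 4, 5, 8, 10 -> covered

Answer: covered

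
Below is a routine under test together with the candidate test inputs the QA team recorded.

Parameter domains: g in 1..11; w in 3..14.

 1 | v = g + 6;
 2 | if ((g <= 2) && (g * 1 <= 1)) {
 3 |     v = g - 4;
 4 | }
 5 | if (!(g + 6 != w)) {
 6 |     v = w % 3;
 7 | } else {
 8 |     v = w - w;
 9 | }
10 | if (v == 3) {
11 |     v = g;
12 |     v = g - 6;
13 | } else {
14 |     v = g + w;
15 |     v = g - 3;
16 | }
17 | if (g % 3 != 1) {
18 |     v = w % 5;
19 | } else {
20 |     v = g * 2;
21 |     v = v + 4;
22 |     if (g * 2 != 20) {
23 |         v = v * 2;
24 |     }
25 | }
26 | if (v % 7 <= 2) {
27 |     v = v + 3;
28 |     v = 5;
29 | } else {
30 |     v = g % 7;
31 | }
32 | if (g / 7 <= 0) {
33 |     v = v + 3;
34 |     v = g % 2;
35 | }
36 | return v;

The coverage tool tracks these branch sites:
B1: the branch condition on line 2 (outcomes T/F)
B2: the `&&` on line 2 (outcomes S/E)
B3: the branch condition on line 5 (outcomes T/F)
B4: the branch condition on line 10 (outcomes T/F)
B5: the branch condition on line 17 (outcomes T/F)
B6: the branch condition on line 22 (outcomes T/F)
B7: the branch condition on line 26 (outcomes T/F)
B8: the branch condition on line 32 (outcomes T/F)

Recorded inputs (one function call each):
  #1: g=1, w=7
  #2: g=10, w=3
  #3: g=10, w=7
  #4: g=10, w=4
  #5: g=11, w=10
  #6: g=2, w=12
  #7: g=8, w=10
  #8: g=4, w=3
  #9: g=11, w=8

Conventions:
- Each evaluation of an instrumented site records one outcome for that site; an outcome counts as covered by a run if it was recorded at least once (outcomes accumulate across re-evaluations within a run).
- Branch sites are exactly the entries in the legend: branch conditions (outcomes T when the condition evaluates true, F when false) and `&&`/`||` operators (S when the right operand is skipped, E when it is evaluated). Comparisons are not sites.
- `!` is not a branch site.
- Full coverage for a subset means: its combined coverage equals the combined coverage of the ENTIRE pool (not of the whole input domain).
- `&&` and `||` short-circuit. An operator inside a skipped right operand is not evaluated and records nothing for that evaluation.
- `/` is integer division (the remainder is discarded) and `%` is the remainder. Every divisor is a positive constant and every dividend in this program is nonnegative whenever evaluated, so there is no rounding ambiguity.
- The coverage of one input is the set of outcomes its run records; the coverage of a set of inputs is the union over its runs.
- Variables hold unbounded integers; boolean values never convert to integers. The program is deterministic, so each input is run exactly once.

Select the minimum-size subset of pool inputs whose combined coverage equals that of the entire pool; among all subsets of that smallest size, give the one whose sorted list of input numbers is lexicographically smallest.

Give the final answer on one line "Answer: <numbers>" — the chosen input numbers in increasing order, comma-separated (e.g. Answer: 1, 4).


test 1 (g=1, w=7) fires B2->E, B1->T, B3->T, B4->F, B5->F, B6->T, B7->F, B8->T; hits B1=T, B2=E, B3=T, B4=F, B5=F, B6=T, B7=F, B8=T
test 2 (g=10, w=3) fires B2->S, B1->F, B3->F, B4->F, B5->F, B6->F, B7->F, B8->F; hits B1=F, B2=S, B3=F, B4=F, B5=F, B6=F, B7=F, B8=F
test 3 (g=10, w=7) fires B2->S, B1->F, B3->F, B4->F, B5->F, B6->F, B7->F, B8->F; hits B1=F, B2=S, B3=F, B4=F, B5=F, B6=F, B7=F, B8=F
test 4 (g=10, w=4) fires B2->S, B1->F, B3->F, B4->F, B5->F, B6->F, B7->F, B8->F; hits B1=F, B2=S, B3=F, B4=F, B5=F, B6=F, B7=F, B8=F
test 5 (g=11, w=10) fires B2->S, B1->F, B3->F, B4->F, B5->T, B7->T, B8->F; hits B1=F, B2=S, B3=F, B4=F, B5=T, B7=T, B8=F
test 6 (g=2, w=12) fires B2->E, B1->F, B3->F, B4->F, B5->T, B7->T, B8->T; hits B1=F, B2=E, B3=F, B4=F, B5=T, B7=T, B8=T
test 7 (g=8, w=10) fires B2->S, B1->F, B3->F, B4->F, B5->T, B7->T, B8->F; hits B1=F, B2=S, B3=F, B4=F, B5=T, B7=T, B8=F
test 8 (g=4, w=3) fires B2->S, B1->F, B3->F, B4->F, B5->F, B6->T, B7->F, B8->T; hits B1=F, B2=S, B3=F, B4=F, B5=F, B6=T, B7=F, B8=T
test 9 (g=11, w=8) fires B2->S, B1->F, B3->F, B4->F, B5->T, B7->F, B8->F; hits B1=F, B2=S, B3=F, B4=F, B5=T, B7=F, B8=F
pool-wide coverage (15 outcomes): B1=T, B1=F, B2=S, B2=E, B3=T, B3=F, B4=F, B5=T, B5=F, B6=T, B6=F, B7=T, B7=F, B8=T, B8=F
size 1 is not enough: best union over all size-1 subsets is 8/15
size 2 is not enough: best union over all size-2 subsets is 14/15
size 3: inputs {1, 2, 5} cover all 15 outcomes, and no lexicographically smaller subset of this size does
Answer: 1, 2, 5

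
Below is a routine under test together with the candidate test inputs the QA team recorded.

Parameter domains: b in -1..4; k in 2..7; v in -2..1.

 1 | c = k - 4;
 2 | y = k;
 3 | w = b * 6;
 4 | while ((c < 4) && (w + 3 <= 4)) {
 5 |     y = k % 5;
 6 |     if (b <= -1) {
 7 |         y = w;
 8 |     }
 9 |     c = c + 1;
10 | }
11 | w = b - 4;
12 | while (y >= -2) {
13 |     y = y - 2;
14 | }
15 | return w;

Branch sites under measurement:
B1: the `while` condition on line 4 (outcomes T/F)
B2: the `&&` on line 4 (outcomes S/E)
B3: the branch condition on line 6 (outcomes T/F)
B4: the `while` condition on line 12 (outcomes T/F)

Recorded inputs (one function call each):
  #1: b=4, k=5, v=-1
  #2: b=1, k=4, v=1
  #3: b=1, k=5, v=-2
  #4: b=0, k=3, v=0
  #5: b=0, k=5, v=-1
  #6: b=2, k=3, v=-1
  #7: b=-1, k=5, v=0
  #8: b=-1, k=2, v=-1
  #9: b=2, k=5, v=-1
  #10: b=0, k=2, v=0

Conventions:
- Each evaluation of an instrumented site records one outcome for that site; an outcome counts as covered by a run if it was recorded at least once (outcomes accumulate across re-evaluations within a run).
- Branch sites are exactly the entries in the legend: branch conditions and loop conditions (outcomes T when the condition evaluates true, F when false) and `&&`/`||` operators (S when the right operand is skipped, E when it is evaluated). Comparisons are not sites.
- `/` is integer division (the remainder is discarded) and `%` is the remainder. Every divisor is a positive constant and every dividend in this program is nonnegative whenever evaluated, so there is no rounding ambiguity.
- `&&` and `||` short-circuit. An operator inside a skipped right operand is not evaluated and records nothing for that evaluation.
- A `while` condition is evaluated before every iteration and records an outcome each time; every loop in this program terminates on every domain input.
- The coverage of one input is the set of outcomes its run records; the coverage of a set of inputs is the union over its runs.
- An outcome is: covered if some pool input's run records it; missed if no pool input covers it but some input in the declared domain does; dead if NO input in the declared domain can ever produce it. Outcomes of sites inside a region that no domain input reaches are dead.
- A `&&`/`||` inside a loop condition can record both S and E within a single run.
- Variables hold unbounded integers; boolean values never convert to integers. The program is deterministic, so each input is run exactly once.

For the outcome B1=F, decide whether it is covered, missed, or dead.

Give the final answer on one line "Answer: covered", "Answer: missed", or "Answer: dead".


B1=F is recorded by pool input(s) 1, 2, 3, 4, 5, 6, 7, 8, 9, 10 -> covered
Answer: covered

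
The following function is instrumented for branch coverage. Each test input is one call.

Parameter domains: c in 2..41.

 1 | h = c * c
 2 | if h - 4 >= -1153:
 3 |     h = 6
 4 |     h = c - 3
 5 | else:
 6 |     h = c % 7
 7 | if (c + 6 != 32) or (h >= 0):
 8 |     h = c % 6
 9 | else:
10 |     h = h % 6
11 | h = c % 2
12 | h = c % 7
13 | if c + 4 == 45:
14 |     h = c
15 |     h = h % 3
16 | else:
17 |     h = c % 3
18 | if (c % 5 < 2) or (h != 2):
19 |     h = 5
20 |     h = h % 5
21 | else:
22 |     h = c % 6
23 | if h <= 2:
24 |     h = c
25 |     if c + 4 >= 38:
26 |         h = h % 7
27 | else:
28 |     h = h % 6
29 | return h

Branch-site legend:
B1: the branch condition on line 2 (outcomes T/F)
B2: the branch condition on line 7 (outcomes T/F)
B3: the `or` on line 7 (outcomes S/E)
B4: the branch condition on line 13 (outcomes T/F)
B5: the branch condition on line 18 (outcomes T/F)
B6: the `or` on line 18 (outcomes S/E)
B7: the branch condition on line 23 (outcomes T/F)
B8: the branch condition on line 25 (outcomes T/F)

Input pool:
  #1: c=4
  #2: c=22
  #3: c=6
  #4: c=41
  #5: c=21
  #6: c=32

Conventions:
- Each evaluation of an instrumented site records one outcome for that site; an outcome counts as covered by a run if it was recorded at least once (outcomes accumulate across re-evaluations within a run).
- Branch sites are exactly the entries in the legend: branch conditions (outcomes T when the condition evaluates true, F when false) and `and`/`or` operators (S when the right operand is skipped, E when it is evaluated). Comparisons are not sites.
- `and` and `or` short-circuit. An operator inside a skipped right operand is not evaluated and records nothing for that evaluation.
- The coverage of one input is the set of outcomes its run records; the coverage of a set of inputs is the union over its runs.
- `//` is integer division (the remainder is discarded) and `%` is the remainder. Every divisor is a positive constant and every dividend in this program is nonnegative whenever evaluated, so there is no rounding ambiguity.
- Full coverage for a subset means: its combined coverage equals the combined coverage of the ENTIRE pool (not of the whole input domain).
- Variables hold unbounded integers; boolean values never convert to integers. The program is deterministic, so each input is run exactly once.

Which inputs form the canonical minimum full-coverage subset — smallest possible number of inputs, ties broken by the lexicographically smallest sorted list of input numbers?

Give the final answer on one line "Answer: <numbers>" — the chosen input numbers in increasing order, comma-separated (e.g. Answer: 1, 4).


test 1 (c=4) fires B1->T, B3->S, B2->T, B4->F, B6->E, B5->T, B7->T, B8->F; hits B1=T, B2=T, B3=S, B4=F, B5=T, B6=E, B7=T, B8=F
test 2 (c=22) fires B1->T, B3->S, B2->T, B4->F, B6->E, B5->T, B7->T, B8->F; hits B1=T, B2=T, B3=S, B4=F, B5=T, B6=E, B7=T, B8=F
test 3 (c=6) fires B1->T, B3->S, B2->T, B4->F, B6->S, B5->T, B7->T, B8->F; hits B1=T, B2=T, B3=S, B4=F, B5=T, B6=S, B7=T, B8=F
test 4 (c=41) fires B1->T, B3->S, B2->T, B4->T, B6->S, B5->T, B7->T, B8->T; hits B1=T, B2=T, B3=S, B4=T, B5=T, B6=S, B7=T, B8=T
test 5 (c=21) fires B1->T, B3->S, B2->T, B4->F, B6->S, B5->T, B7->T, B8->F; hits B1=T, B2=T, B3=S, B4=F, B5=T, B6=S, B7=T, B8=F
test 6 (c=32) fires B1->T, B3->S, B2->T, B4->F, B6->E, B5->F, B7->T, B8->F; hits B1=T, B2=T, B3=S, B4=F, B5=F, B6=E, B7=T, B8=F
together the pool reaches 12 outcomes: B1=T, B2=T, B3=S, B4=T, B4=F, B5=T, B5=F, B6=S, B6=E, B7=T, B8=T, B8=F
checked all size-1 subsets: none covers 12 outcomes (max 8/12)
inputs {4, 6} (size 2) cover everything; no size-2 subset with a lexicographically smaller index list covers all 12
Answer: 4, 6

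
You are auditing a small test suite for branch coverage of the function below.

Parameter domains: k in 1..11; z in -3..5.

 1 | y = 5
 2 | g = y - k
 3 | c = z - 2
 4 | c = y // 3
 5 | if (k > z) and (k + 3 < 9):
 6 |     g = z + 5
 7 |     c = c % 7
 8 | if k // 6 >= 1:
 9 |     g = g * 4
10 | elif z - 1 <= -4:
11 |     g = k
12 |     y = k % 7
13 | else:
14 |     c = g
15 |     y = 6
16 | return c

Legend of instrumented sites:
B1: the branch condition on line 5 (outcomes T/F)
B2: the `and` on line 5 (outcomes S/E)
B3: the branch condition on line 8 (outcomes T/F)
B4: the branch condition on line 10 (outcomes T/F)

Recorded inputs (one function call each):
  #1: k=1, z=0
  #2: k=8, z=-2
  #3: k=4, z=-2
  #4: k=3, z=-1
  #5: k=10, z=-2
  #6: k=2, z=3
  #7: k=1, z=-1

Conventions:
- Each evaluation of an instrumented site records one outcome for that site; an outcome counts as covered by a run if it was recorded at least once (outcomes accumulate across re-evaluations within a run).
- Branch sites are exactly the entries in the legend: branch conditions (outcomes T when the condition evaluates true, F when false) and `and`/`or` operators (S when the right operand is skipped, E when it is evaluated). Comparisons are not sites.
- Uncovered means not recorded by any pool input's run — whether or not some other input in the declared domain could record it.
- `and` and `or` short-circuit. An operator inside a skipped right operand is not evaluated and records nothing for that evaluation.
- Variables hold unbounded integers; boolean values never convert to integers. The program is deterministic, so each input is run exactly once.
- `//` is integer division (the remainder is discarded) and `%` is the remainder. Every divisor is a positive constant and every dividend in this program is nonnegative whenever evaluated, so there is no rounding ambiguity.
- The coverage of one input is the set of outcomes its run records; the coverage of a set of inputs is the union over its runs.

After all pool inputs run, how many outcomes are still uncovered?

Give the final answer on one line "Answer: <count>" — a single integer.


input #1, k=1, z=0: events B2->E, B1->T, B3->F, B4->F; outcomes B1=T, B2=E, B3=F, B4=F
input #2, k=8, z=-2: events B2->E, B1->F, B3->T; outcomes B1=F, B2=E, B3=T
input #3, k=4, z=-2: events B2->E, B1->T, B3->F, B4->F; outcomes B1=T, B2=E, B3=F, B4=F
input #4, k=3, z=-1: events B2->E, B1->T, B3->F, B4->F; outcomes B1=T, B2=E, B3=F, B4=F
input #5, k=10, z=-2: events B2->E, B1->F, B3->T; outcomes B1=F, B2=E, B3=T
input #6, k=2, z=3: events B2->S, B1->F, B3->F, B4->F; outcomes B1=F, B2=S, B3=F, B4=F
input #7, k=1, z=-1: events B2->E, B1->T, B3->F, B4->F; outcomes B1=T, B2=E, B3=F, B4=F
union over the pool: B1=T, B1=F, B2=S, B2=E, B3=T, B3=F, B4=F
uncovered (1 of 8): B4=T
Answer: 1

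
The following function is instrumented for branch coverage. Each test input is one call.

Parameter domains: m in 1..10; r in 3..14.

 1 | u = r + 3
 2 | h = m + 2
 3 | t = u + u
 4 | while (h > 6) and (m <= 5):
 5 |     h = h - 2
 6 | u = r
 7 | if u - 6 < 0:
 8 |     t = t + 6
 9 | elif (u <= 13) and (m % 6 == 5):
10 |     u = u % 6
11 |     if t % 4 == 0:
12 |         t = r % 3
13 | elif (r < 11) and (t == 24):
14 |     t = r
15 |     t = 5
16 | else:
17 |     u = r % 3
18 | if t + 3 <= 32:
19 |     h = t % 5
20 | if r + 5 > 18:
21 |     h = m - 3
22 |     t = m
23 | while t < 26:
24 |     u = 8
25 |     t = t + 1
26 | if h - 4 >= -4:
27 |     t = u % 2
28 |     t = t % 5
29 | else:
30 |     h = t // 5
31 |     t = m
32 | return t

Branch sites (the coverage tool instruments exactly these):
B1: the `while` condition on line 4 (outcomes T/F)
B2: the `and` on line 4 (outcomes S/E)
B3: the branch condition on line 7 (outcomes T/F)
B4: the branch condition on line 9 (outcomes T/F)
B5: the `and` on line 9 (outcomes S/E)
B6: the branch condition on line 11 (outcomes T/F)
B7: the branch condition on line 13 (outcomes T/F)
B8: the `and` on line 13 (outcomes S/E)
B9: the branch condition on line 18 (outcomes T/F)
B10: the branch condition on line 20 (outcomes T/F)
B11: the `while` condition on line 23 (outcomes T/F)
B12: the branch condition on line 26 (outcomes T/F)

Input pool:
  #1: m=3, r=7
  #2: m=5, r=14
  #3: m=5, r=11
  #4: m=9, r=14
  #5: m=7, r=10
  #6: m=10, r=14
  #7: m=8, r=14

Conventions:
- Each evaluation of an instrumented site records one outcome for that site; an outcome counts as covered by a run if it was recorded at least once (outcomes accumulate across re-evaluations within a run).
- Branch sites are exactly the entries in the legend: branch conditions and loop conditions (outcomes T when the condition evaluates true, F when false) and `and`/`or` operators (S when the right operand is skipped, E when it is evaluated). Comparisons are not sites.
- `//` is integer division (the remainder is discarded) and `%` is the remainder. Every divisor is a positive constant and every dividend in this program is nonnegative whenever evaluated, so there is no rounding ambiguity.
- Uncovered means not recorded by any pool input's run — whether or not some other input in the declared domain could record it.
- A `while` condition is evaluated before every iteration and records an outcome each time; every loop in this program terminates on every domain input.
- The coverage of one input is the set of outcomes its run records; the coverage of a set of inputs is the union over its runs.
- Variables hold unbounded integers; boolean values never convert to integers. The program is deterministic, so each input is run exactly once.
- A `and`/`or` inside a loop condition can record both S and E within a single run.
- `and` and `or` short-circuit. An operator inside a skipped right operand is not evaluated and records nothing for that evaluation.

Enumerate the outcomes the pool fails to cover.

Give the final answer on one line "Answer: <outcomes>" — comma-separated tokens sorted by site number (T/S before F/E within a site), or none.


#1 (m=3, r=7) -> covered: B1=F, B2=S, B3=F, B4=F, B5=E, B7=F, B8=E, B9=T, B10=F, B11=T, B11=F, B12=T
#2 (m=5, r=14) -> covered: B1=T, B1=F, B2=S, B2=E, B3=F, B4=F, B5=S, B7=F, B8=S, B9=F, B10=T, B11=T, B11=F, B12=T
#3 (m=5, r=11) -> covered: B1=T, B1=F, B2=S, B2=E, B3=F, B4=T, B5=E, B6=T, B9=T, B10=F, B11=T, B11=F, B12=T
#4 (m=9, r=14) -> covered: B1=F, B2=E, B3=F, B4=F, B5=S, B7=F, B8=S, B9=F, B10=T, B11=T, B11=F, B12=T
#5 (m=7, r=10) -> covered: B1=F, B2=E, B3=F, B4=F, B5=E, B7=F, B8=E, B9=T, B10=F, B11=F, B12=T
#6 (m=10, r=14) -> covered: B1=F, B2=E, B3=F, B4=F, B5=S, B7=F, B8=S, B9=F, B10=T, B11=T, B11=F, B12=T
#7 (m=8, r=14) -> covered: B1=F, B2=E, B3=F, B4=F, B5=S, B7=F, B8=S, B9=F, B10=T, B11=T, B11=F, B12=T
union over the pool: B1=T, B1=F, B2=S, B2=E, B3=F, B4=T, B4=F, B5=S, B5=E, B6=T, B7=F, B8=S, B8=E, B9=T, B9=F, B10=T, B10=F, B11=T, B11=F, B12=T
uncovered (4 of 24): B3=T, B6=F, B7=T, B12=F
Answer: B3=T, B6=F, B7=T, B12=F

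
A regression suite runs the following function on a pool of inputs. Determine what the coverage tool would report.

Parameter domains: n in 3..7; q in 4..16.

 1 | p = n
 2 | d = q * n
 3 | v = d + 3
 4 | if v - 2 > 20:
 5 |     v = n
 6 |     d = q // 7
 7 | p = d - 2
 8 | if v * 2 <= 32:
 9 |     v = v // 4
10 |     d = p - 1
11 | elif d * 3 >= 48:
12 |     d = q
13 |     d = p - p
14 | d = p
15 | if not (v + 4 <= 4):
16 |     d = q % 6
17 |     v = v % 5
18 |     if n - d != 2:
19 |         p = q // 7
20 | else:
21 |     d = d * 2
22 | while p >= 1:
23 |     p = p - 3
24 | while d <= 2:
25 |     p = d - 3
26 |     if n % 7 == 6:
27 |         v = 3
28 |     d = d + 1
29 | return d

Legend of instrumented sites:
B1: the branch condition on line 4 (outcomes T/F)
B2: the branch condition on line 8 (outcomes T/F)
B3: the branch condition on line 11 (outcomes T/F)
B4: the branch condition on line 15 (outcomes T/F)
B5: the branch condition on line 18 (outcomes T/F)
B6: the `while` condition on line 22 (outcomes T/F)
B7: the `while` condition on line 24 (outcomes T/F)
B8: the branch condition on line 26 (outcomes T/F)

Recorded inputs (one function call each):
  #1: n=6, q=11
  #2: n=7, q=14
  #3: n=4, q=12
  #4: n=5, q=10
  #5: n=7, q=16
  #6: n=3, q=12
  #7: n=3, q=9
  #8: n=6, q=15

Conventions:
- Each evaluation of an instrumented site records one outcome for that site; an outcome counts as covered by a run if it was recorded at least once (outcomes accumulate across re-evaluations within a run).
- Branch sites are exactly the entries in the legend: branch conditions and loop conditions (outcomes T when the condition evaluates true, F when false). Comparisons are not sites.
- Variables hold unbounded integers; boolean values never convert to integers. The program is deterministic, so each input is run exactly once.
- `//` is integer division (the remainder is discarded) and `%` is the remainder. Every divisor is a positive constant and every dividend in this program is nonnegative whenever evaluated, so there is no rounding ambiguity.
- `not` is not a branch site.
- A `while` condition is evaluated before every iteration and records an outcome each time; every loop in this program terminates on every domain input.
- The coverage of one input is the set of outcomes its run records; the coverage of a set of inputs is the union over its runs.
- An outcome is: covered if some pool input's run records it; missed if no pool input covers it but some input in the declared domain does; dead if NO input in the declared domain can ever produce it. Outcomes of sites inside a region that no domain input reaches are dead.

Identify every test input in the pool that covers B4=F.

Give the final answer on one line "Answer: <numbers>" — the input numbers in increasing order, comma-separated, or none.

input #1 (n=6, q=11): does not produce B4=F
input #2 (n=7, q=14): does not produce B4=F
input #3 (n=4, q=12): does not produce B4=F
input #4 (n=5, q=10): does not produce B4=F
input #5 (n=7, q=16): does not produce B4=F
input #6 (n=3, q=12): produces B4=F
input #7 (n=3, q=9): produces B4=F
input #8 (n=6, q=15): does not produce B4=F

Answer: 6, 7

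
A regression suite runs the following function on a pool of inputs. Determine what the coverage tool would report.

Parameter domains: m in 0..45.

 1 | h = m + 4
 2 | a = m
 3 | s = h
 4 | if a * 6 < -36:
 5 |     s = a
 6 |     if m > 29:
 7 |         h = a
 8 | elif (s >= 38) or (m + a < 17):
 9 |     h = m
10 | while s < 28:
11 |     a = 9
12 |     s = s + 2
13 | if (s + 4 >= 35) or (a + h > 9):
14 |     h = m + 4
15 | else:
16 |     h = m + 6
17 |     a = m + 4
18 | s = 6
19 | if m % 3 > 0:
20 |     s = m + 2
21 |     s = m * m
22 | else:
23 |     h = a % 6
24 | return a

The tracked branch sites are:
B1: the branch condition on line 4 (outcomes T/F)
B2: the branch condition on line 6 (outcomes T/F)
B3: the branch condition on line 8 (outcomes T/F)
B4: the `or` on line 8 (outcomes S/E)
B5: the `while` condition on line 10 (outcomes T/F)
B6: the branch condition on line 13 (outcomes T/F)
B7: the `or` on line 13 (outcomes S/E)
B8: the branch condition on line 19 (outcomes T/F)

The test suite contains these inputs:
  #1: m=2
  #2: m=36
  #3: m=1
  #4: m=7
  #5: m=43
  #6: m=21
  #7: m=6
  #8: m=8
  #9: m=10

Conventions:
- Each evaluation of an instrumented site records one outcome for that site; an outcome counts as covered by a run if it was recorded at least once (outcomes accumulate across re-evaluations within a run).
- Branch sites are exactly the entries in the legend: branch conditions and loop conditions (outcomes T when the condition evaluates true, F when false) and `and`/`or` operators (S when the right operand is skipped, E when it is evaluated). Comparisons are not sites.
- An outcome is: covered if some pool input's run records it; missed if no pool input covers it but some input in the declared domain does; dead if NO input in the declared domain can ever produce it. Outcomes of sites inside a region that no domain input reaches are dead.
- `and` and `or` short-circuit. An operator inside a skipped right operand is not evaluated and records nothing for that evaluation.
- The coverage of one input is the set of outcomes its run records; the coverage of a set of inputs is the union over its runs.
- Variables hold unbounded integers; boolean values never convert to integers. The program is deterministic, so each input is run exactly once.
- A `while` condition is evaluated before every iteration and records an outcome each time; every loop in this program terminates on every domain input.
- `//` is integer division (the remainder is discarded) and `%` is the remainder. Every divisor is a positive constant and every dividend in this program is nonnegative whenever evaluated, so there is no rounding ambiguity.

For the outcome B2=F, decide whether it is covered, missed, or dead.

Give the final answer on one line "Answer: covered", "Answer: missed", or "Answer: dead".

no pool input records B2=F
checking all 46 inputs in the declared domain: B2=F is never recorded -> dead

Answer: dead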